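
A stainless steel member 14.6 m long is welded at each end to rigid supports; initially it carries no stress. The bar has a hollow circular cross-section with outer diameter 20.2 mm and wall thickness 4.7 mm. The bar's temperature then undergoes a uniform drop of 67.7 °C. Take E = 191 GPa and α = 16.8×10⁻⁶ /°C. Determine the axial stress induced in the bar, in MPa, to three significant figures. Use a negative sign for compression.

217 MPa

Free thermal expansion αLΔT = 16.8e-6 · 14600 · -67.7 = -16.61 mm.
The walls impose strain ε = −(-16.61)/14600 = 1.1374e-03; σ = Eε = 191000 · 1.1374e-03 = 217.2 MPa.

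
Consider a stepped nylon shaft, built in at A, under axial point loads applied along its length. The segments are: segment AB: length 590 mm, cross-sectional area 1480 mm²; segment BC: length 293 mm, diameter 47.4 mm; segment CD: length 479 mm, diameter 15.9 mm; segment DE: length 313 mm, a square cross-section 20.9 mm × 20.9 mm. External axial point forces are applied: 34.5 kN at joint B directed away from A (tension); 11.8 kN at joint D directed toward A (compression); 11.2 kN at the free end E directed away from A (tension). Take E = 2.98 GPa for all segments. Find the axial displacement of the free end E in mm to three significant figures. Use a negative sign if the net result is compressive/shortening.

6.71 mm

Internal axial forces (sectioning from the free end, tension +): N_DE = 11.2 kN, N_CD = -0.6 kN, N_BC = -0.6 kN, N_AB = 33.9 kN.
A_BC = 1765 mm².
A_CD = 198.6 mm².
A_DE = 436.8 mm².
δ_AB = 33900·590/(1480·2980) = 4.535 mm
δ_BC = -600·293/(1765·2980) = -0.03343 mm
δ_CD = -600·479/(198.6·2980) = -0.4857 mm
δ_DE = 11200·313/(436.8·2980) = 2.693 mm
δ = Σδ_i = 6.709 mm.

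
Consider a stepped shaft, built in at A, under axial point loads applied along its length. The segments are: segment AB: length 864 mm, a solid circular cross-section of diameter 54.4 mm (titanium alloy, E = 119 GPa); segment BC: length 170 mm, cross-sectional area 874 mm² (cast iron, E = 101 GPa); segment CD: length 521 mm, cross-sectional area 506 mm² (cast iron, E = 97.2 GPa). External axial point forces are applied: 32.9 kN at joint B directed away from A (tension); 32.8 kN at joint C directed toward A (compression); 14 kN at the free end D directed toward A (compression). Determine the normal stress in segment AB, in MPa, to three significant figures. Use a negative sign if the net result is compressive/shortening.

Internal axial forces (sectioning from the free end, tension +): N_CD = -14 kN, N_BC = -46.8 kN, N_AB = -13.9 kN.
A_AB = 2324 mm².
σ_AB = N_AB/A_AB = -13900/2324 = -5.98 MPa.

-5.98 MPa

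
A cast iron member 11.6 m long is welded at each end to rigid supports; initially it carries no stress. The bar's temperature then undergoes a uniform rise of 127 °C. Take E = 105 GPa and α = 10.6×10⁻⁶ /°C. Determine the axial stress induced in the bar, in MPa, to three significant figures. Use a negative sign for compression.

-141 MPa

Free thermal expansion αLΔT = 10.6e-6 · 11600 · 127 = 15.62 mm.
The walls impose strain ε = −(15.62)/11600 = -1.3462e-03; σ = Eε = 105000 · -1.3462e-03 = -141.4 MPa.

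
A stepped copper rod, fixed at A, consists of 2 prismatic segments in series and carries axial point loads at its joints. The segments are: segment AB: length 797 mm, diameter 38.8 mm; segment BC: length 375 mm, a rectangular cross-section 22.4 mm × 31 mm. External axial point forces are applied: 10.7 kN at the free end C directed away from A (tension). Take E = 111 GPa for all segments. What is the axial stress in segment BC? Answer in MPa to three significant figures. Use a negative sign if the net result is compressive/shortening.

15.4 MPa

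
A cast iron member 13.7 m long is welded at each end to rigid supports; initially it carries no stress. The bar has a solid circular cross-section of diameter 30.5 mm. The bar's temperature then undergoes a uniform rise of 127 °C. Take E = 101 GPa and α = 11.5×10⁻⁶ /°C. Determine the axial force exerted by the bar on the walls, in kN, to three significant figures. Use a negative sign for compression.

-108 kN

Free thermal expansion αLΔT = 11.5e-6 · 13700 · 127 = 20.01 mm.
The walls impose strain ε = −(20.01)/13700 = -1.4605e-03; σ = Eε = 101000 · -1.4605e-03 = -147.5 MPa.
Wall reaction R = σ·A = -147.5·730.6 = -107800 N = -107.8 kN.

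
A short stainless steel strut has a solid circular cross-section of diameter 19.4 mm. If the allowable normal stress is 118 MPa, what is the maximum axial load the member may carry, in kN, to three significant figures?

A = 295.6 mm².
P_max = σ_allow · A = 118 · 295.6 = 34880 N = 34.88 kN.

34.9 kN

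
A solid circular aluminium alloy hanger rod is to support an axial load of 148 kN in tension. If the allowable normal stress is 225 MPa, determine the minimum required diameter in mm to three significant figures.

Required area A ≥ P/σ_allow = 148000/225 = 657.8 mm².
For a solid circular section, d ≥ √(4A/π) = 28.94 mm.

28.9 mm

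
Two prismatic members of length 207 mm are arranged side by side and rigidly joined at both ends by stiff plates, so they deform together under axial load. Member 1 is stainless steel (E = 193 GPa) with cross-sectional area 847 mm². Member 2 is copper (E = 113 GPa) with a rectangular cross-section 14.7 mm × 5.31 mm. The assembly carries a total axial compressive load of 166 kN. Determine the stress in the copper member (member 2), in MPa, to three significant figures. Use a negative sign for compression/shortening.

-109 MPa

A_2 = 78.06 mm².
Equal strain + equilibrium ⇒ each member carries load in proportion to AE: A₁E₁ = 163500000 N, A₂E₂ = 8820000 N, ΣAE = 172300000 N.
σ₂ = P·E₂/ΣAE = -166000·113000/172300000 = -108.9 MPa.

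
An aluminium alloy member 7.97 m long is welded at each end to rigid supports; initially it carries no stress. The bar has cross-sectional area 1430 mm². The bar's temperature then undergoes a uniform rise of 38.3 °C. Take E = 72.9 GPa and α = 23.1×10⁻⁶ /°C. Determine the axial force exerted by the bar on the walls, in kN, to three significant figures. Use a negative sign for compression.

Free thermal expansion αLΔT = 23.1e-6 · 7970 · 38.3 = 7.051 mm.
The walls impose strain ε = −(7.051)/7970 = -8.8473e-04; σ = Eε = 72900 · -8.8473e-04 = -64.5 MPa.
Wall reaction R = σ·A = -64.5·1430 = -92230 N = -92.23 kN.

-92.2 kN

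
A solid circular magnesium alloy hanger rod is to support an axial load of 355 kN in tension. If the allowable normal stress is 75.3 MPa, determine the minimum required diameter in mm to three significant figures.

Required area A ≥ P/σ_allow = 355000/75.3 = 4714 mm².
For a solid circular section, d ≥ √(4A/π) = 77.48 mm.

77.5 mm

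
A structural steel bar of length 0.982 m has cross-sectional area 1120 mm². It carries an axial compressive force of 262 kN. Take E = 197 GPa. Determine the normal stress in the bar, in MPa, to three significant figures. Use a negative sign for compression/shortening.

σ = N/A = -262000/1120 = -233.9 MPa.

-234 MPa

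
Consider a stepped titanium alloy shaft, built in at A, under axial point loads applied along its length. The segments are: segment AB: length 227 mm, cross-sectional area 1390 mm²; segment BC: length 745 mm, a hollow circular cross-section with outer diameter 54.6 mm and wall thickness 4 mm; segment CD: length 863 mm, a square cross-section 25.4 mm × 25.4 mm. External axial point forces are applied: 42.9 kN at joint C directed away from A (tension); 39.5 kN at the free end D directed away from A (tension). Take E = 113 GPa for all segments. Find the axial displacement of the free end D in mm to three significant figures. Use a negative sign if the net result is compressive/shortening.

Internal axial forces (sectioning from the free end, tension +): N_CD = 39.5 kN, N_BC = 82.4 kN, N_AB = 82.4 kN.
A_BC = 635.9 mm².
A_CD = 645.2 mm².
δ_AB = 82400·227/(1390·113000) = 0.1191 mm
δ_BC = 82400·745/(635.9·113000) = 0.8544 mm
δ_CD = 39500·863/(645.2·113000) = 0.4676 mm
δ = Σδ_i = 1.441 mm.

1.44 mm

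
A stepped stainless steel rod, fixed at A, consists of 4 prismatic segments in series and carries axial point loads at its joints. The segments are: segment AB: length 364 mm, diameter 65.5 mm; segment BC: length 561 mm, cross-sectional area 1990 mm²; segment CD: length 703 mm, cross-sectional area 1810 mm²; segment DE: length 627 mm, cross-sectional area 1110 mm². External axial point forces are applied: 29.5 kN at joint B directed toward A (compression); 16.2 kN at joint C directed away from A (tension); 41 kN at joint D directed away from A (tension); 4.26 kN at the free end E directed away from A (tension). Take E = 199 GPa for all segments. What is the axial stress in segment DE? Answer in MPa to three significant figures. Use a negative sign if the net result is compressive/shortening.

Internal axial forces (sectioning from the free end, tension +): N_DE = 4.26 kN, N_CD = 45.26 kN, N_BC = 61.46 kN, N_AB = 31.96 kN.
σ_DE = N_DE/A_DE = 4260/1110 = 3.838 MPa.

3.84 MPa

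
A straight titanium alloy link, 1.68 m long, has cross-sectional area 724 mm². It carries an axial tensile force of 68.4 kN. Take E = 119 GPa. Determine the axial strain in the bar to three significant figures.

σ = N/A = 94.48 MPa; ε = σ/E = 94.48/119000 = 7.939e-04.

7.94e-04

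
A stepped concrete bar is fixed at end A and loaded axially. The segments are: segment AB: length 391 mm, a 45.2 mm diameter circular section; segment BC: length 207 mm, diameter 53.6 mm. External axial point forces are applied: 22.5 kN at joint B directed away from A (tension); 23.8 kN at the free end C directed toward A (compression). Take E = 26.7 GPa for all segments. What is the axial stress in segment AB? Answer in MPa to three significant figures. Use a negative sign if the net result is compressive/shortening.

-0.810 MPa

Internal axial forces (sectioning from the free end, tension +): N_BC = -23.8 kN, N_AB = -1.3 kN.
A_AB = 1605 mm².
σ_AB = N_AB/A_AB = -1300/1605 = -0.8102 MPa.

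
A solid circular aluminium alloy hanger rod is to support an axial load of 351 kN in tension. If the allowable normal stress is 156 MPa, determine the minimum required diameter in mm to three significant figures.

Required area A ≥ P/σ_allow = 351000/156 = 2250 mm².
For a solid circular section, d ≥ √(4A/π) = 53.52 mm.

53.5 mm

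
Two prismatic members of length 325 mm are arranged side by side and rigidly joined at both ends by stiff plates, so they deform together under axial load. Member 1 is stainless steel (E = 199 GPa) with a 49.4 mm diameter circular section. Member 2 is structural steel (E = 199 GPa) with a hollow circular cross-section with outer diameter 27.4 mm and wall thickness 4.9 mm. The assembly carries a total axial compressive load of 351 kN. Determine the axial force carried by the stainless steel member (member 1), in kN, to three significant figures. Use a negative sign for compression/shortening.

A_1 = 1917 mm².
A_2 = 346.4 mm².
Equal strain + equilibrium ⇒ each member carries load in proportion to AE: A₁E₁ = 381400000 N, A₂E₂ = 68930000 N, ΣAE = 450300000 N.
F₁ = P·A₁E₁/ΣAE = -351000·381400000/450300000 = -297300 N.

-297 kN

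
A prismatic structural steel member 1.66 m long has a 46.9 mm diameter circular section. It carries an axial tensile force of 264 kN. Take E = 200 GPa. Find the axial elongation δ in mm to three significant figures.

1.27 mm

A = 1728 mm².
δ_mech = NL/(AE) = 264000·1660/(1728·200000) = 1.268 mm.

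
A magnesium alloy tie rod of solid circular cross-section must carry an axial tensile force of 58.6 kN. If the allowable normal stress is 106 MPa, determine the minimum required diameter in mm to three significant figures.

26.5 mm

Required area A ≥ P/σ_allow = 58600/106 = 552.8 mm².
For a solid circular section, d ≥ √(4A/π) = 26.53 mm.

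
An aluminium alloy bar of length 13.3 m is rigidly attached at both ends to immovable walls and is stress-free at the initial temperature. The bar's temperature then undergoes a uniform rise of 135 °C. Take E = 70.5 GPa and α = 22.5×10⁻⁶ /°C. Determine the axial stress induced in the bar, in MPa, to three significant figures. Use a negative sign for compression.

Free thermal expansion αLΔT = 22.5e-6 · 13300 · 135 = 40.4 mm.
The walls impose strain ε = −(40.4)/13300 = -3.0375e-03; σ = Eε = 70500 · -3.0375e-03 = -214.1 MPa.

-214 MPa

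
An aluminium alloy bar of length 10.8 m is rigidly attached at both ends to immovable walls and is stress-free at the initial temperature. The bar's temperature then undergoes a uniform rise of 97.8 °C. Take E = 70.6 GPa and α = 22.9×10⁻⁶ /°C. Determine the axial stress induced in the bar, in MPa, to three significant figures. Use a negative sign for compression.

Free thermal expansion αLΔT = 22.9e-6 · 10800 · 97.8 = 24.19 mm.
The walls impose strain ε = −(24.19)/10800 = -2.2396e-03; σ = Eε = 70600 · -2.2396e-03 = -158.1 MPa.

-158 MPa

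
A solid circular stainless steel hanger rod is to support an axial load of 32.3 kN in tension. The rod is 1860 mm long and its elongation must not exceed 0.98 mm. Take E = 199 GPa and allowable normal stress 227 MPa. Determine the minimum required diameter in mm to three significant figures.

19.8 mm

Required area A ≥ P/σ_allow = 32300/227 = 142.3 mm².
For a solid circular section, d ≥ √(4A/π) = 13.46 mm.
Elongation limit: A ≥ PL/(Eδ_allow) = 32300·1860/(199000·0.98) = 308.1 mm² ⇒ d ≥ 19.8 mm.
The elongation limit governs.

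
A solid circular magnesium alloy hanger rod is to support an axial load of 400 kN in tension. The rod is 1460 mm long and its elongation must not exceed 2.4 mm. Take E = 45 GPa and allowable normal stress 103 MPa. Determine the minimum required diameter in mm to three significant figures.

83.0 mm

Required area A ≥ P/σ_allow = 400000/103 = 3883 mm².
For a solid circular section, d ≥ √(4A/π) = 70.32 mm.
Elongation limit: A ≥ PL/(Eδ_allow) = 400000·1460/(45000·2.4) = 5407 mm² ⇒ d ≥ 82.98 mm.
The elongation limit governs.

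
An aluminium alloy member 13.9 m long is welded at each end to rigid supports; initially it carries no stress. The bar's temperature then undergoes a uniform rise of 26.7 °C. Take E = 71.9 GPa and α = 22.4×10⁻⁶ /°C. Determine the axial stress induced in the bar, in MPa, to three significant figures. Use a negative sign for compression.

-43.0 MPa

Free thermal expansion αLΔT = 22.4e-6 · 13900 · 26.7 = 8.313 mm.
The walls impose strain ε = −(8.313)/13900 = -5.9808e-04; σ = Eε = 71900 · -5.9808e-04 = -43 MPa.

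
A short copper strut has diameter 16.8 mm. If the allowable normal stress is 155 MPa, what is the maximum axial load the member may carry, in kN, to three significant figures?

34.4 kN

A = 221.7 mm².
P_max = σ_allow · A = 155 · 221.7 = 34360 N = 34.36 kN.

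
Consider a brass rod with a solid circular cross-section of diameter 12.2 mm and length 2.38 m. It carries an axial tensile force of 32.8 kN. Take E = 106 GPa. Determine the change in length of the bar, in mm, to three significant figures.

A = 116.9 mm².
δ_mech = NL/(AE) = 32800·2380/(116.9·106000) = 6.3 mm.

6.30 mm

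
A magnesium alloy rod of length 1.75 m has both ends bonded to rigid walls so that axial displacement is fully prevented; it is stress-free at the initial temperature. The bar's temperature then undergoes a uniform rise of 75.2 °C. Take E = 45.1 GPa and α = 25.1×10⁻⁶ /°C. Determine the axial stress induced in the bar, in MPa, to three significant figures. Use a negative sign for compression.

Free thermal expansion αLΔT = 25.1e-6 · 1750 · 75.2 = 3.303 mm.
The walls impose strain ε = −(3.303)/1750 = -1.8875e-03; σ = Eε = 45100 · -1.8875e-03 = -85.13 MPa.

-85.1 MPa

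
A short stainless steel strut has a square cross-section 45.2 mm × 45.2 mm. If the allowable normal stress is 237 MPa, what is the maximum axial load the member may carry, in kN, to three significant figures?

484 kN

A = 2043 mm².
P_max = σ_allow · A = 237 · 2043 = 484200 N = 484.2 kN.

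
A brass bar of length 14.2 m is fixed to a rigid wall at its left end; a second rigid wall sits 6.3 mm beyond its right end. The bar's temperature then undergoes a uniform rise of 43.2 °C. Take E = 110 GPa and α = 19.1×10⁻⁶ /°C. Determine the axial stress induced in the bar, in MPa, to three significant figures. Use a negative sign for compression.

-42.0 MPa

Free thermal expansion αLΔT = 19.1e-6 · 14200 · 43.2 = 11.72 mm.
The walls engage after the gap closes; constrained expansion = 11.72 − 6.3 = 5.417 mm.
The walls impose strain ε = −(5.417)/14200 = -3.8146e-04; σ = Eε = 110000 · -3.8146e-04 = -41.96 MPa.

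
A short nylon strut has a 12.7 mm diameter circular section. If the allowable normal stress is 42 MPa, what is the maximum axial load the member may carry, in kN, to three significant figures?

A = 126.7 mm².
P_max = σ_allow · A = 42 · 126.7 = 5320 N = 5.32 kN.

5.32 kN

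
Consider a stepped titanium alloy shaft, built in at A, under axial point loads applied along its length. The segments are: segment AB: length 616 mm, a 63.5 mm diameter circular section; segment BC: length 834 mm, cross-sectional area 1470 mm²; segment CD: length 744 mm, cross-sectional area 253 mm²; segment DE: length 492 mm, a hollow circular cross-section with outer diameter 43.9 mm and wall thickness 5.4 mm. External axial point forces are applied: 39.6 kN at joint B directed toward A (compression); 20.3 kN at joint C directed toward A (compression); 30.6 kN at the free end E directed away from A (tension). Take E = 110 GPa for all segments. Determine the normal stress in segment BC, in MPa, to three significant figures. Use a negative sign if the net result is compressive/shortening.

7.01 MPa

Internal axial forces (sectioning from the free end, tension +): N_DE = 30.6 kN, N_CD = 30.6 kN, N_BC = 10.3 kN, N_AB = -29.3 kN.
σ_BC = N_BC/A_BC = 10300/1470 = 7.007 MPa.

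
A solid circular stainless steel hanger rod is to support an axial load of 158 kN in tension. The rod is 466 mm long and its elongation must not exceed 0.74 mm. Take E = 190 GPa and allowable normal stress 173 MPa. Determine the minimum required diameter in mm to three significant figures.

Required area A ≥ P/σ_allow = 158000/173 = 913.3 mm².
For a solid circular section, d ≥ √(4A/π) = 34.1 mm.
Elongation limit: A ≥ PL/(Eδ_allow) = 158000·466/(190000·0.74) = 523.7 mm² ⇒ d ≥ 25.82 mm.
The stress limit governs.

34.1 mm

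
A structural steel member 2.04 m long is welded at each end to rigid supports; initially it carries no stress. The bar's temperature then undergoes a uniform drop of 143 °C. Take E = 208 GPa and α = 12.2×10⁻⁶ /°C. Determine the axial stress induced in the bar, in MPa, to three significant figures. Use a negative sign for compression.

Free thermal expansion αLΔT = 12.2e-6 · 2040 · -143 = -3.559 mm.
The walls impose strain ε = −(-3.559)/2040 = 1.7446e-03; σ = Eε = 208000 · 1.7446e-03 = 362.9 MPa.

363 MPa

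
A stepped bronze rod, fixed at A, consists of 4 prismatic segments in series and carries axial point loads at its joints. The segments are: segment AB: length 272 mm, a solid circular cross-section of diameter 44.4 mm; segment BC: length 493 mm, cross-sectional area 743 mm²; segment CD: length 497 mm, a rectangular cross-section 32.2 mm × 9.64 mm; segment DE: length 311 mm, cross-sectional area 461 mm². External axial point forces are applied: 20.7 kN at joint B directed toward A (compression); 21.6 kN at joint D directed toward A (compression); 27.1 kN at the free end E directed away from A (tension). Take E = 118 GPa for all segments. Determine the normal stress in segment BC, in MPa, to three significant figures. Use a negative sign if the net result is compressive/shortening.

Internal axial forces (sectioning from the free end, tension +): N_DE = 27.1 kN, N_CD = 5.5 kN, N_BC = 5.5 kN, N_AB = -15.2 kN.
σ_BC = N_BC/A_BC = 5500/743 = 7.402 MPa.

7.40 MPa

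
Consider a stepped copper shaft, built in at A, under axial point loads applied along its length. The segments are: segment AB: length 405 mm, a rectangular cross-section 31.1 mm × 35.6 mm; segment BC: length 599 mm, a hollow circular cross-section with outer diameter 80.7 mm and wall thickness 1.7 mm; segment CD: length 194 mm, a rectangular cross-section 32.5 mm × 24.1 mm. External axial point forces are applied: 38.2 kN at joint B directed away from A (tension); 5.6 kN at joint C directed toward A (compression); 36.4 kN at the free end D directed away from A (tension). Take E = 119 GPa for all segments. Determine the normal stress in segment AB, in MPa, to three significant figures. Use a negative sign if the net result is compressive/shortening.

62.3 MPa

Internal axial forces (sectioning from the free end, tension +): N_CD = 36.4 kN, N_BC = 30.8 kN, N_AB = 69 kN.
A_AB = 1107 mm².
σ_AB = N_AB/A_AB = 69000/1107 = 62.32 MPa.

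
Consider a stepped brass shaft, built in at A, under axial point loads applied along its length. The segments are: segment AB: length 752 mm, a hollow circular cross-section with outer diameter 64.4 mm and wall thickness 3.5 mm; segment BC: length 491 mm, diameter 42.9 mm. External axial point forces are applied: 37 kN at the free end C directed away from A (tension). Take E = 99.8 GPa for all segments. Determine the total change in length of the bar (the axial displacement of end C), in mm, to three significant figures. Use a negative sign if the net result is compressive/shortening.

0.542 mm

Internal axial forces (sectioning from the free end, tension +): N_BC = 37 kN, N_AB = 37 kN.
A_AB = 669.6 mm².
A_BC = 1445 mm².
δ_AB = 37000·752/(669.6·99800) = 0.4163 mm
δ_BC = 37000·491/(1445·99800) = 0.1259 mm
δ = Σδ_i = 0.5423 mm.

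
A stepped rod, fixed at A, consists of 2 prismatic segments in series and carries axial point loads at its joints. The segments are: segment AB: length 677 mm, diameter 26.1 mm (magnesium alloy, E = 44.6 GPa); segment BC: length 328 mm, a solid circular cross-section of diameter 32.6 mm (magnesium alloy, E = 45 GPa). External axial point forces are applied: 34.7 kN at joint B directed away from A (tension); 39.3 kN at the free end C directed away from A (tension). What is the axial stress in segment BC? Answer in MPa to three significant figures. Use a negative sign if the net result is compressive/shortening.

Internal axial forces (sectioning from the free end, tension +): N_BC = 39.3 kN, N_AB = 74 kN.
A_BC = 834.7 mm².
σ_BC = N_BC/A_BC = 39300/834.7 = 47.08 MPa.

47.1 MPa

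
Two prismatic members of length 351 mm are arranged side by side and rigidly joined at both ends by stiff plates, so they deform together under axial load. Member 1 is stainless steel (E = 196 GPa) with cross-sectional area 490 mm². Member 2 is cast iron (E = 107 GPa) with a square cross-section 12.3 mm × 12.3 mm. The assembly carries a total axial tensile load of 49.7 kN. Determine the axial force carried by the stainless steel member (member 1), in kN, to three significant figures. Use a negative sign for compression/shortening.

42.5 kN

A_2 = 151.3 mm².
Equal strain + equilibrium ⇒ each member carries load in proportion to AE: A₁E₁ = 96040000 N, A₂E₂ = 16190000 N, ΣAE = 112200000 N.
F₁ = P·A₁E₁/ΣAE = 49700·96040000/112200000 = 42530 N.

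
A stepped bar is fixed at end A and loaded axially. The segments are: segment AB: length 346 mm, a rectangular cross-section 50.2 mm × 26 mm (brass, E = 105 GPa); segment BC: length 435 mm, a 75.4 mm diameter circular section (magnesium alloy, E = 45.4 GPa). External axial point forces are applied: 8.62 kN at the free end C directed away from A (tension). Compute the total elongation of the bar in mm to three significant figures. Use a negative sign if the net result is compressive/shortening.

Internal axial forces (sectioning from the free end, tension +): N_BC = 8.62 kN, N_AB = 8.62 kN.
A_AB = 1305 mm².
A_BC = 4465 mm².
δ_AB = 8620·346/(1305·105000) = 0.02176 mm
δ_BC = 8620·435/(4465·45400) = 0.0185 mm
δ = Σδ_i = 0.04026 mm.

0.0403 mm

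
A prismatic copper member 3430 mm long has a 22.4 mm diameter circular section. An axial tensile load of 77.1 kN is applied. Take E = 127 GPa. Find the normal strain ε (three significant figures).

0.00154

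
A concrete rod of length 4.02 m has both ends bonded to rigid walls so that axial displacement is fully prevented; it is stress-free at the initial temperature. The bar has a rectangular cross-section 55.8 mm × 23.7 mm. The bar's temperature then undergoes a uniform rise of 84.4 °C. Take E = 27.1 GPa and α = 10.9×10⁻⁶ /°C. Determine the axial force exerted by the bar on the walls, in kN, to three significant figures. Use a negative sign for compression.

Free thermal expansion αLΔT = 10.9e-6 · 4020 · 84.4 = 3.698 mm.
The walls impose strain ε = −(3.698)/4020 = -9.1996e-04; σ = Eε = 27100 · -9.1996e-04 = -24.93 MPa.
Wall reaction R = σ·A = -24.93·1322 = -32970 N = -32.97 kN.

-33.0 kN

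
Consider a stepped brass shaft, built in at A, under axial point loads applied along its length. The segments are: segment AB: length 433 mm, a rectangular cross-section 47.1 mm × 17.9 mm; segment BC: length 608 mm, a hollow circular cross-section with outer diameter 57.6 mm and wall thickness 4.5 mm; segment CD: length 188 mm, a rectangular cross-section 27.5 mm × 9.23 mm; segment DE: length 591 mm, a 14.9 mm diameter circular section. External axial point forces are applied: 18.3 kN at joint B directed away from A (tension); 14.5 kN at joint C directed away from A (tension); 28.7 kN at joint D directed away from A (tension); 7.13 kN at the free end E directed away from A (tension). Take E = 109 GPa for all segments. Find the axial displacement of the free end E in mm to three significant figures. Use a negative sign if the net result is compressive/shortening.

1.16 mm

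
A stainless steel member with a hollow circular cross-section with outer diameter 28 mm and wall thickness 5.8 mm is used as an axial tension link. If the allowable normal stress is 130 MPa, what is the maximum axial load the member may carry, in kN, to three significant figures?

52.6 kN

A = 404.5 mm².
P_max = σ_allow · A = 130 · 404.5 = 52590 N = 52.59 kN.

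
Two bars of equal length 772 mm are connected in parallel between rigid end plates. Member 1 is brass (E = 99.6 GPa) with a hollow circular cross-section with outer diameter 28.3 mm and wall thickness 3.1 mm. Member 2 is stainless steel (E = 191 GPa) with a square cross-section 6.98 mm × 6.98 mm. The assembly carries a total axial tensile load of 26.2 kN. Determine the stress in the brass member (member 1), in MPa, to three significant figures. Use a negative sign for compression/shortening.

77.3 MPa

A_1 = 245.4 mm².
A_2 = 48.72 mm².
Equal strain + equilibrium ⇒ each member carries load in proportion to AE: A₁E₁ = 24440000 N, A₂E₂ = 9306000 N, ΣAE = 33750000 N.
σ₁ = P·E₁/ΣAE = 26200·99600/33750000 = 77.32 MPa.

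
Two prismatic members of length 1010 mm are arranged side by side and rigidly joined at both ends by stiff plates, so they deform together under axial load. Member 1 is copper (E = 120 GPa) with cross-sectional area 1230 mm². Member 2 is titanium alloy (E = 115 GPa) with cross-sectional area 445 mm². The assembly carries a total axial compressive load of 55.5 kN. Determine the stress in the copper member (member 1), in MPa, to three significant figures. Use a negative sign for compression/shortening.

Equal strain + equilibrium ⇒ each member carries load in proportion to AE: A₁E₁ = 147600000 N, A₂E₂ = 51180000 N, ΣAE = 198800000 N.
σ₁ = P·E₁/ΣAE = -55500·120000/198800000 = -33.51 MPa.

-33.5 MPa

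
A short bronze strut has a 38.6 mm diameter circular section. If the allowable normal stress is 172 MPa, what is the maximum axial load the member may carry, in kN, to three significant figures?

201 kN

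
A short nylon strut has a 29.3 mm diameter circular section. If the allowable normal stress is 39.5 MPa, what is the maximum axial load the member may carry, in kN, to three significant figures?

A = 674.3 mm².
P_max = σ_allow · A = 39.5 · 674.3 = 26630 N = 26.63 kN.

26.6 kN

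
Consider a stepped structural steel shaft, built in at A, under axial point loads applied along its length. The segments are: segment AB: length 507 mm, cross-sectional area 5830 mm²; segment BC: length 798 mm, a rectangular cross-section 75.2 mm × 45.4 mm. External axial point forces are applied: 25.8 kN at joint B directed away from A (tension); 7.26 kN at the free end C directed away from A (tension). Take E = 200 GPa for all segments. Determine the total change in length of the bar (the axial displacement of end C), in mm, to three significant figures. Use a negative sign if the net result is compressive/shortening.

Internal axial forces (sectioning from the free end, tension +): N_BC = 7.26 kN, N_AB = 33.06 kN.
A_BC = 3414 mm².
δ_AB = 33060·507/(5830·200000) = 0.01438 mm
δ_BC = 7260·798/(3414·200000) = 0.008485 mm
δ = Σδ_i = 0.02286 mm.

0.0229 mm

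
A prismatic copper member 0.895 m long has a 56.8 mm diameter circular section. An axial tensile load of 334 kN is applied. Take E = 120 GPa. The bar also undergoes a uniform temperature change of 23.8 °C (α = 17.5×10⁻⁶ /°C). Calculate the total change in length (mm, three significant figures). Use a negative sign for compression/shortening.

A = 2534 mm².
δ_mech = NL/(AE) = 334000·895/(2534·120000) = 0.9831 mm.
δ_thermal = αLΔT = 17.5e-6·895·23.8 = 0.3728 mm.
δ = δ_mech + δ_thermal = 1.356 mm.

1.36 mm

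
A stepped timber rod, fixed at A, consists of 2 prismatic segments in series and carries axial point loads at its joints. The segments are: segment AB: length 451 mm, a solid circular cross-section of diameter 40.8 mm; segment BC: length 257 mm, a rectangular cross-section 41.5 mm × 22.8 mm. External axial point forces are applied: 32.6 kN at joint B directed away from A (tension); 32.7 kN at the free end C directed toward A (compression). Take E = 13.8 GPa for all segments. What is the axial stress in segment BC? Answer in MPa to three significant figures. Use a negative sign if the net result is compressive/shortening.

Internal axial forces (sectioning from the free end, tension +): N_BC = -32.7 kN, N_AB = -0.1 kN.
A_BC = 946.2 mm².
σ_BC = N_BC/A_BC = -32700/946.2 = -34.56 MPa.

-34.6 MPa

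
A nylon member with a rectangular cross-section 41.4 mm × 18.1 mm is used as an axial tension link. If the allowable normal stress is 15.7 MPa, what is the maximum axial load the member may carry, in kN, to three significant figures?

A = 749.3 mm².
P_max = σ_allow · A = 15.7 · 749.3 = 11760 N = 11.76 kN.

11.8 kN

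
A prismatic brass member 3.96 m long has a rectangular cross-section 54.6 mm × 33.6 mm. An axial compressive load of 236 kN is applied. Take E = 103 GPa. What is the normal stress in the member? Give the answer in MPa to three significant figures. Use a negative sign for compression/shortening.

-129 MPa

A = 1835 mm².
σ = N/A = -236000/1835 = -128.6 MPa.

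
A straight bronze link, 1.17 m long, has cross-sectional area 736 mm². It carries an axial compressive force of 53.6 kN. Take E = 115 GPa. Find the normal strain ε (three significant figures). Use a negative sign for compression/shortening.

-6.33e-04

σ = N/A = -72.83 MPa; ε = σ/E = -72.83/115000 = -6.333e-04.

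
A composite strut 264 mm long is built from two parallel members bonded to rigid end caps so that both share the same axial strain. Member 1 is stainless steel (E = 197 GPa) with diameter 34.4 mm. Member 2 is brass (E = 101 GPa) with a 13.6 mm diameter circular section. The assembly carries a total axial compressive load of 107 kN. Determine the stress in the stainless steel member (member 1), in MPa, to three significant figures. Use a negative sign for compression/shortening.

A_1 = 929.4 mm².
A_2 = 145.3 mm².
Equal strain + equilibrium ⇒ each member carries load in proportion to AE: A₁E₁ = 183100000 N, A₂E₂ = 14670000 N, ΣAE = 197800000 N.
σ₁ = P·E₁/ΣAE = -107000·197000/197800000 = -106.6 MPa.

-107 MPa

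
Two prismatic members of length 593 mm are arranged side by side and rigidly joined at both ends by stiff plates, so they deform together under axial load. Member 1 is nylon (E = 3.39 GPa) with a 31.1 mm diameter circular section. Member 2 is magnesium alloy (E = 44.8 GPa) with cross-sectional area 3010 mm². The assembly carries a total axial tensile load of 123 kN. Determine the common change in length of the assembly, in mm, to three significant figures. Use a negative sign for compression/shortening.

0.531 mm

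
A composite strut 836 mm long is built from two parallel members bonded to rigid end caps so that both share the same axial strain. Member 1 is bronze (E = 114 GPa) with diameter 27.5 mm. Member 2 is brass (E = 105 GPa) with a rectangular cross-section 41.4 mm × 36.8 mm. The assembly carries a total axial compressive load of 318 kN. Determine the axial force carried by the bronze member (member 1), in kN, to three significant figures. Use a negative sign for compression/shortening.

A_1 = 594 mm².
A_2 = 1524 mm².
Equal strain + equilibrium ⇒ each member carries load in proportion to AE: A₁E₁ = 67710000 N, A₂E₂ = 160000000 N, ΣAE = 227700000 N.
F₁ = P·A₁E₁/ΣAE = -318000·67710000/227700000 = -94570 N.

-94.6 kN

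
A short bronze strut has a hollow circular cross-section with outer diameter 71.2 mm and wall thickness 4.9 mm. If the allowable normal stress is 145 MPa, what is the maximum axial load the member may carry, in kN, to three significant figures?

148 kN

A = 1021 mm².
P_max = σ_allow · A = 145 · 1021 = 148000 N = 148 kN.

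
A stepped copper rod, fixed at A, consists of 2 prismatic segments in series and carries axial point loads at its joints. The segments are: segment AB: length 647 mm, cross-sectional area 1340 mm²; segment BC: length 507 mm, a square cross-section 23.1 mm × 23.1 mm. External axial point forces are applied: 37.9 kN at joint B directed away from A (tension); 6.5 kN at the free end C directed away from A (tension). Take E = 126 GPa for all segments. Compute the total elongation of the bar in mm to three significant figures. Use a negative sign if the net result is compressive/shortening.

0.219 mm

Internal axial forces (sectioning from the free end, tension +): N_BC = 6.5 kN, N_AB = 44.4 kN.
A_BC = 533.6 mm².
δ_AB = 44400·647/(1340·126000) = 0.1701 mm
δ_BC = 6500·507/(533.6·126000) = 0.04901 mm
δ = Σδ_i = 0.2192 mm.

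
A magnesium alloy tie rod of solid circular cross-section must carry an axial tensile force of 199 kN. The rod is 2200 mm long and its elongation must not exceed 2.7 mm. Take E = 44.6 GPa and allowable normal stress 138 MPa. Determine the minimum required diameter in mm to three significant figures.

Required area A ≥ P/σ_allow = 199000/138 = 1442 mm².
For a solid circular section, d ≥ √(4A/π) = 42.85 mm.
Elongation limit: A ≥ PL/(Eδ_allow) = 199000·2200/(44600·2.7) = 3636 mm² ⇒ d ≥ 68.04 mm.
The elongation limit governs.

68.0 mm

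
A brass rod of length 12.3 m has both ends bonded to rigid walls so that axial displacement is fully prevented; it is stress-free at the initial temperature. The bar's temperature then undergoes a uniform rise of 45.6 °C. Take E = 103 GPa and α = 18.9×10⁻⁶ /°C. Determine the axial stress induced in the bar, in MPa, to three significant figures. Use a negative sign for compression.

Free thermal expansion αLΔT = 18.9e-6 · 12300 · 45.6 = 10.6 mm.
The walls impose strain ε = −(10.6)/12300 = -8.6184e-04; σ = Eε = 103000 · -8.6184e-04 = -88.77 MPa.

-88.8 MPa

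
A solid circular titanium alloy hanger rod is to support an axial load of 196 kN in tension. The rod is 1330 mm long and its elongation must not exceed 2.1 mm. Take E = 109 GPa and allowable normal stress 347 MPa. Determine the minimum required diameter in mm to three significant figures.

Required area A ≥ P/σ_allow = 196000/347 = 564.8 mm².
For a solid circular section, d ≥ √(4A/π) = 26.82 mm.
Elongation limit: A ≥ PL/(Eδ_allow) = 196000·1330/(109000·2.1) = 1139 mm² ⇒ d ≥ 38.08 mm.
The elongation limit governs.

38.1 mm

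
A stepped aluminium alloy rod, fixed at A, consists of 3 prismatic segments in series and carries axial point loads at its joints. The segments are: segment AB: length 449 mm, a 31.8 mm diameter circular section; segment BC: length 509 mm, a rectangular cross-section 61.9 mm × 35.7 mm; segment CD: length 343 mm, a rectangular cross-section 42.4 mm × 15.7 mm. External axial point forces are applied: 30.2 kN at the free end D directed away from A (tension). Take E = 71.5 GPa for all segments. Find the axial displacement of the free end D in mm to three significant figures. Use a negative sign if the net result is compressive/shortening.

0.554 mm

Internal axial forces (sectioning from the free end, tension +): N_CD = 30.2 kN, N_BC = 30.2 kN, N_AB = 30.2 kN.
A_AB = 794.2 mm².
A_BC = 2210 mm².
A_CD = 665.7 mm².
δ_AB = 30200·449/(794.2·71500) = 0.2388 mm
δ_BC = 30200·509/(2210·71500) = 0.09729 mm
δ_CD = 30200·343/(665.7·71500) = 0.2176 mm
δ = Σδ_i = 0.5537 mm.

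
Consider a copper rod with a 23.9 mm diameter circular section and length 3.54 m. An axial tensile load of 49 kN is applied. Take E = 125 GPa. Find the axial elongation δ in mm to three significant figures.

3.09 mm

A = 448.6 mm².
δ_mech = NL/(AE) = 49000·3540/(448.6·125000) = 3.093 mm.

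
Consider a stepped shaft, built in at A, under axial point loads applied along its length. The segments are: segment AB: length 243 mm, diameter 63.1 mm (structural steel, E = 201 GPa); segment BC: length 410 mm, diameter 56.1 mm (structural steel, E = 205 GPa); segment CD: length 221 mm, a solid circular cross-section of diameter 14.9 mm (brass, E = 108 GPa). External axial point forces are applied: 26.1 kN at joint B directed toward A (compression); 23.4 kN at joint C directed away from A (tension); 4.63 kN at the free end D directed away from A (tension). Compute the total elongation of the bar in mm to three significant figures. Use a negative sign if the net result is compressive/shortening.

Internal axial forces (sectioning from the free end, tension +): N_CD = 4.63 kN, N_BC = 28.03 kN, N_AB = 1.93 kN.
A_AB = 3127 mm².
A_BC = 2472 mm².
A_CD = 174.4 mm².
δ_AB = 1930·243/(3127·201000) = 0.0007461 mm
δ_BC = 28030·410/(2472·205000) = 0.02268 mm
δ_CD = 4630·221/(174.4·108000) = 0.05434 mm
δ = Σδ_i = 0.07776 mm.

0.0778 mm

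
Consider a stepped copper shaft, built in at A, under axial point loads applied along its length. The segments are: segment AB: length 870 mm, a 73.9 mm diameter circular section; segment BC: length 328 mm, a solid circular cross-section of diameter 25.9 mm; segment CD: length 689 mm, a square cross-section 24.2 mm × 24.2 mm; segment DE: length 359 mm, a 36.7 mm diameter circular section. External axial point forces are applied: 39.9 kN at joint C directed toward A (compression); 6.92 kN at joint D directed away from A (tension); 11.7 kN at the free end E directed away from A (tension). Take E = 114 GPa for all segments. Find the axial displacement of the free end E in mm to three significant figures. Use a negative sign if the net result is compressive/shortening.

Internal axial forces (sectioning from the free end, tension +): N_DE = 11.7 kN, N_CD = 18.62 kN, N_BC = -21.28 kN, N_AB = -21.28 kN.
A_AB = 4289 mm².
A_BC = 526.9 mm².
A_CD = 585.6 mm².
A_DE = 1058 mm².
δ_AB = -21280·870/(4289·114000) = -0.03786 mm
δ_BC = -21280·328/(526.9·114000) = -0.1162 mm
δ_CD = 18620·689/(585.6·114000) = 0.1922 mm
δ_DE = 11700·359/(1058·114000) = 0.03483 mm
δ = Σδ_i = 0.07292 mm.

0.0729 mm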